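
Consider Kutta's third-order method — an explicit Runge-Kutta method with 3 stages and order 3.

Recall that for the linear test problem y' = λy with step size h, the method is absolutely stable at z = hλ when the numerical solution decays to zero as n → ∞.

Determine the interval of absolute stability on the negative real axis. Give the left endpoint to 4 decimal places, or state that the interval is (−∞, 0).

With y'=λy (z=hλ):
  order 3, 3-stage ⇒ R(z)=1+z+z^2/2+z^3/6
  (e.g. R(-0.95)=0.35835, |R|=0.35835)

Find x<0 with |R(x)|<1.
x=-0.95: |R|=0.3584
|R(-1.19)|=0.2372 |R(-0.93)|=0.3684 |R(-0.63)|=0.5268
Bisect:
  x_lo=-3.3554 |R|=3.0223  x_hi=-0.3658 |R|=0.6929
  mid=-1.86060 |R|=0.20320 →hi
  mid=-2.60800 |R|=1.16362 →lo
  mid=-2.23430 |R|=0.59723 →hi
  mid=-2.42115 |R|=0.85562 →hi
  mid=-2.51458 |R|=1.00301 →lo
  mid=-2.46786 |R|=0.92771 →hi
  mid=-2.49122 |R|=0.96496 →hi
  mid=-2.50290 |R|=0.98388 →hi
  ...
  [-2.51275,-2.51257] ⇒ x*=-2.5127
Stable set (-2.5127, 0).

(-2.5127, 0).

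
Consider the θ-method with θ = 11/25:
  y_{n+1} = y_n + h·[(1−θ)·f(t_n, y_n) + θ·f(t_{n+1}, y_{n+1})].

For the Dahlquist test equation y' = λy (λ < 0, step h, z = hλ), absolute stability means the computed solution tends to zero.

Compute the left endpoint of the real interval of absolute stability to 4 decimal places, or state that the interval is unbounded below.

On y'=λy, z=hλ:
  y_{n+1} = y_n + z·[14/25·y_n + 11/25·y_{n+1}] ⇒ (1 − 11/25z)y_{n+1} = (1 + 14/25z)y_n
  ⇒ R(z) = (1 + 14/25z)/(1 − 11/25z).

Solve |R(x)|<1 on ℝ⁻.
x=-0.59: |R|=0.5316
R=−1: 1+14/25x = −1+11/25x ⇒ -3/25x=2 ⇒ x=2/(-3/25)=-16.6667
Confirm numerically:
  x=-13.278: |R|=0.94057 <1
  x=-11.509: |R|=0.89793 <1
  x=-8.194: |R|=0.77923 <1
  x=-17.218: |R|=1.00771 >1
  x=-17.025: |R|=1.00506 >1
  x=-16.815: |R|=1.00212 >1
Interval (-16.6667, 0).

z* = -16.6667.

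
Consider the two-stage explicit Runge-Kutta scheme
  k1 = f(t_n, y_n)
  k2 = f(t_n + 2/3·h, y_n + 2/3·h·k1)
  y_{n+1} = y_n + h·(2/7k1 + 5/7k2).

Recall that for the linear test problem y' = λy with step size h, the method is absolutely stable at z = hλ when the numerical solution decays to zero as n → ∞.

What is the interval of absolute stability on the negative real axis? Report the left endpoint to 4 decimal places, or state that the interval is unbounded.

z∈(-2.1000,0).

Set f=λy, z=hλ:
  k1=λy_n ⇒ h·k1=z·y_n;  k2=λ(1+2/3z)y_n ⇒ h·k2=z(1+2/3z)y_n
  y_{n+1}/y_n = 1 + 2/7z + 5/7z(1+2/3z) = 1 + z + 10/21z²
  so R(z) = 1 + z + 10/21z².

Find x<0 with |R(x)|<1.
x=-0.94: |R|=0.4808
R=1: x+10/21x²=0 ⇒ x=−21/10=-2.1000; min R=1−1/(4·10/21)=0.4750>−1
Confirm numerically:
  x=-1.760: |R|=0.71505 <1
  x=-1.590: |R|=0.61386 <1
  x=-0.846: |R|=0.49482 <1
  x=-2.631: |R|=1.66527 >1
  x=-2.628: |R|=1.66075 >1
So |R|<1 on (-2.1000, 0).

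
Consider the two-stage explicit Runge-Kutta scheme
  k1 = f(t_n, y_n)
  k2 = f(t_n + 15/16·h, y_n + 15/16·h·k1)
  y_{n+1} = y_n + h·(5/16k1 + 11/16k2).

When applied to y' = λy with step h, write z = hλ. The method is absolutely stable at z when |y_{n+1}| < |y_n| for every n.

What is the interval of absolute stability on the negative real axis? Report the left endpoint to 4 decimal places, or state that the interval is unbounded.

(-1.5515, 0).

With y'=λy (z=hλ):
  k1=λy_n ⇒ h·k1=z·y_n;  k2=λ(1+15/16z)y_n ⇒ h·k2=z(1+15/16z)y_n
  y_{n+1}/y_n = 1 + 5/16z + 11/16z(1+15/16z) = 1 + z + 165/256z²
  so R(z) = 1 + z + 165/256z².

Need |R(x)|<1, x<0.
x=-1.66: |R|=1.1161
R=1: x+165/256x²=0 ⇒ x=−256/165=-1.5515; min R=1−1/(4·165/256)=0.6121>−1
Confirm numerically:
  x=-1.109: |R|=0.68370 <1
  x=-1.090: |R|=0.67577 <1
  x=-1.012: |R|=0.64809 <1
  x=-0.695: |R|=0.61632 <1
  x=-2.124: |R|=1.78372 >1
  x=-1.745: |R|=1.21761 >1
  x=-1.608: |R|=1.05854 >1
Interval (-1.5515, 0).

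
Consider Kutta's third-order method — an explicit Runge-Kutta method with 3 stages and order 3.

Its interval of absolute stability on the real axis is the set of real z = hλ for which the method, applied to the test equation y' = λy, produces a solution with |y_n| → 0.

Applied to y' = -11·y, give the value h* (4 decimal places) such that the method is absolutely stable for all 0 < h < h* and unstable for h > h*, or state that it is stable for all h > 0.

Set f=λy, z=hλ:
  order 3, 3-stage ⇒ R(z)=1+z+z^2/2+z^3/6
  (e.g. R(-1.73)=-0.09650, |R|=0.09650)

Boundary: |R(x)|=1, x<0.
x=-1.73: |R|=0.0965
|R(-2.4)|=0.8240 |R(-0.93)|=0.3684 |R(-0.53)|=0.5856
Bisect:
  x_lo=-3.2882 |R|=2.8076  x_hi=-0.3650 |R|=0.6935
  mid=-1.82660 |R|=0.17410 →hi
  mid=-2.55741 |R|=1.07496 →lo
  mid=-2.19200 |R|=0.54495 →hi
  mid=-2.37471 |R|=0.78701 →hi
  mid=-2.46606 |R|=0.92487 →hi
  mid=-2.51173 |R|=0.99833 →hi
  mid=-2.53457 |R|=1.03625 →lo
  ...
  [-2.51280,-2.51262] ⇒ x*=-2.5127
Interval (-2.5127, 0).

(-2.5127,0); λ=-11 ⇒ h* = 0.2284.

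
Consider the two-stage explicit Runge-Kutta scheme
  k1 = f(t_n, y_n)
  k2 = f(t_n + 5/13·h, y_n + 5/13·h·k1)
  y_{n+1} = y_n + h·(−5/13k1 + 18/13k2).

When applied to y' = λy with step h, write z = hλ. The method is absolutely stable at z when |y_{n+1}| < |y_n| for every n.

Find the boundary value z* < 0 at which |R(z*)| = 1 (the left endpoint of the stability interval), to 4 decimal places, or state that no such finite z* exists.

On y'=λy, z=hλ:
  k1=λy_n ⇒ h·k1=z·y_n;  k2=λ(1+5/13z)y_n ⇒ h·k2=z(1+5/13z)y_n
  y_{n+1}/y_n = 1 − 5/13z + 18/13z(1+5/13z) = 1 + z + 90/169z²
  R(z) = 1 + z + 90/169z².

Boundary: |R(x)|=1, x<0.
x=-1.46: |R|=0.6752
R=1: x+90/169x²=0 ⇒ x=−169/90=-1.8778; min R=1−1/(4·90/169)=0.5306>−1
Confirm numerically:
  x=-1.396: |R|=0.64183 <1
  x=-1.006: |R|=0.53295 <1
  x=-0.862: |R|=0.53370 <1
  x=-2.382: |R|=1.63962 >1
  x=-2.159: |R|=1.32334 >1
Stable set (-1.8778, 0).

left endpoint -1.8778.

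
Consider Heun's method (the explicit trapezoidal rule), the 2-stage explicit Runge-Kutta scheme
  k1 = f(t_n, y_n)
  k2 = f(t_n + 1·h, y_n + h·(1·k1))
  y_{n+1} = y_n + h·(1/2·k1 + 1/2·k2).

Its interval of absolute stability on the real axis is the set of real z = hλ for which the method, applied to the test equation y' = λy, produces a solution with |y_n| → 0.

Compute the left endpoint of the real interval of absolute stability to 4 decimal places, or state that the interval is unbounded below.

left endpoint -2.0000.

With y'=λy (z=hλ):
  order 2, 2-stage ⇒ R(z)=1+z+z^2/2
  (e.g. R(-0.92)=0.50320, |R|=0.50320)

Find x<0 with |R(x)|<1.
x=-0.92: |R|=0.5032
|R(-2.27)|=1.3064 |R(-1.62)|=0.6922 |R(-1.52)|=0.6352
Bisect:
  x_lo=-2.4004 |R|=1.4805  x_hi=-0.1991 |R|=0.8207
  mid=-1.29974 |R|=0.54492 →hi
  mid=-1.85005 |R|=0.86129 →hi
  mid=-2.12521 |R|=1.13305 →lo
  mid=-1.98763 |R|=0.98771 →hi
  mid=-2.05642 |R|=1.05801 →lo
  mid=-2.02202 |R|=1.02227 →lo
  mid=-2.00483 |R|=1.00484 →lo
  mid=-1.99623 |R|=0.99624 →hi
  ...
  [-2.00012,-1.99999] ⇒ x*=-2.0000
So |R|<1 on (-2.0000, 0).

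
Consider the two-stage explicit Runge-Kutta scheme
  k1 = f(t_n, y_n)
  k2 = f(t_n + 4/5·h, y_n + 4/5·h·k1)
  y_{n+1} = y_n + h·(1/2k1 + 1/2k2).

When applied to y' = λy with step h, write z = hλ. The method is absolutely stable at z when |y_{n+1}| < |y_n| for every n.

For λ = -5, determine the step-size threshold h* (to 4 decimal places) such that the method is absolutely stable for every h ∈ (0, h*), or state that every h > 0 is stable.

(-2.5000,0); λ=-5 ⇒ h* = (5/2)/5 = 0.5000.

On y'=λy, z=hλ:
  k1=λy_n ⇒ h·k1=z·y_n;  k2=λ(1+4/5z)y_n ⇒ h·k2=z(1+4/5z)y_n
  y_{n+1}/y_n = 1 + 1/2z + 1/2z(1+4/5z) = 1 + z + 2/5z²
  ⇒ R(z) = 1 + z + 2/5z².

Find x<0 with |R(x)|<1.
x=-1.15: |R|=0.3790
R=1: x+2/5x²=0 ⇒ x=−5/2=-2.5000; min R=1−1/(4·2/5)=0.3750>−1
Confirm numerically:
  x=-2.408: |R|=0.91139 <1
  x=-1.642: |R|=0.43647 <1
  x=-1.588: |R|=0.42070 <1
  x=-1.462: |R|=0.39298 <1
  x=-3.021: |R|=1.62958 >1
  x=-2.992: |R|=1.58883 >1
Interval (-2.5000, 0).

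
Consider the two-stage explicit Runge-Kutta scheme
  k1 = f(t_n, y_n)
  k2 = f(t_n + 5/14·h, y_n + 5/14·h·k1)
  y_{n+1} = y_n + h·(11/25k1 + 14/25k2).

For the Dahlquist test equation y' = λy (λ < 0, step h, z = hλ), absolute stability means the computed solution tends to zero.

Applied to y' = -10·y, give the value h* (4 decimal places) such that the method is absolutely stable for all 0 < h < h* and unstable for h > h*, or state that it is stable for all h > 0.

(-5.0000,0); λ=-10 ⇒ h* = (5)/10 = 0.5000.

On y'=λy, z=hλ:
  k1=λy_n ⇒ h·k1=z·y_n;  k2=λ(1+5/14z)y_n ⇒ h·k2=z(1+5/14z)y_n
  y_{n+1}/y_n = 1 + 11/25z + 14/25z(1+5/14z) = 1 + z + 1/5z²
  so R(z) = 1 + z + 1/5z².

Solve |R(x)|<1 on ℝ⁻.
x=-0.86: |R|=0.2879
R=1: x+1/5x²=0 ⇒ x=−5=-5.0000; min R=1−1/(4·1/5)=-0.2500>−1
Confirm numerically:
  x=-4.873: |R|=0.87623 <1
  x=-3.121: |R|=0.17287 <1
  x=-2.799: |R|=0.23212 <1
  x=-5.497: |R|=1.54640 >1
  x=-5.249: |R|=1.26140 >1
  x=-5.118: |R|=1.12078 >1
Interval (-5.0000, 0).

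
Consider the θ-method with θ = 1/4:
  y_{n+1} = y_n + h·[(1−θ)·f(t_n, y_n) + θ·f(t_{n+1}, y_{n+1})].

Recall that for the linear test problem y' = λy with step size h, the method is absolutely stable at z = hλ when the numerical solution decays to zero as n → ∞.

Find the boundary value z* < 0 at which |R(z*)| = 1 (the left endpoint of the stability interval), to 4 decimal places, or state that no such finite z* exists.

z* = -4.0000.

Test eqn y'=λy, z=hλ:
  y_{n+1} = y_n + z·[3/4·y_n + 1/4·y_{n+1}] ⇒ (1 − 1/4z)y_{n+1} = (1 + 3/4z)y_n
  ⇒ R(z) = (1 + 3/4z)/(1 − 1/4z).

Find x<0 with |R(x)|<1.
x=-0.37: |R|=0.6613
R=−1: 1+3/4x = −1+1/4x ⇒ -1/2x=2 ⇒ x=2/(-1/2)=-4.0000
Confirm numerically:
  x=-3.695: |R|=0.92073 <1
  x=-3.560: |R|=0.88360 <1
  x=-3.306: |R|=0.81002 <1
  x=-2.294: |R|=0.45790 <1
  x=-4.566: |R|=1.13215 >1
  x=-4.536: |R|=1.12559 >1
  x=-4.203: |R|=1.04949 >1
Stable set (-4.0000, 0).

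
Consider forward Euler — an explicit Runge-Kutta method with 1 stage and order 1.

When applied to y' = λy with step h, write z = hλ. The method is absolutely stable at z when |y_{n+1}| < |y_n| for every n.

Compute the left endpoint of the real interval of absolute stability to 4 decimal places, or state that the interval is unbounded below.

z* = -2.0000.

On y'=λy, z=hλ:
  order 1, 1-stage ⇒ R(z)=1+z
  (e.g. R(-1.58)=-0.58000, |R|=0.58000)

Need |R(x)|<1, x<0.
x=-1.58: |R|=0.5800
|R(-2.2)|=1.2000 |R(-1.36)|=0.3600 |R(-0.53)|=0.4700
Bisect:
  x_lo=-2.4332 |R|=1.4332  x_hi=-0.3954 |R|=0.6046
  mid=-1.41431 |R|=0.41431 →hi
  mid=-1.92377 |R|=0.92377 →hi
  mid=-2.17851 |R|=1.17851 →lo
  mid=-2.05114 |R|=1.05114 →lo
  mid=-1.98746 |R|=0.98746 →hi
  mid=-2.01930 |R|=1.01930 →lo
  mid=-2.00338 |R|=1.00338 →lo
  mid=-1.99542 |R|=0.99542 →hi
  mid=-1.99940 |R|=0.99940 →hi
  mid=-2.00139 |R|=1.00139 →lo
  ...
  [-2.00002,-1.99990] ⇒ x*=-2.0000
So |R|<1 on (-2.0000, 0).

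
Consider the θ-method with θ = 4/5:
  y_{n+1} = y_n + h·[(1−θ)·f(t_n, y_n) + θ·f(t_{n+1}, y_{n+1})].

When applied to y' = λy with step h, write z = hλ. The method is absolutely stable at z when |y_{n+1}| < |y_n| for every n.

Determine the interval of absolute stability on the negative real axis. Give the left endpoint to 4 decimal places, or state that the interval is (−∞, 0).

Test eqn y'=λy, z=hλ:
  y_{n+1} = y_n + z·[1/5·y_n + 4/5·y_{n+1}] ⇒ (1 − 4/5z)y_{n+1} = (1 + 1/5z)y_n
  so R(z) = (1 + 1/5z)/(1 − 4/5z).

Solve |R(x)|<1 on ℝ⁻.
x=-0.45: |R|=0.6691
x=-2: |R|=0.2308
x=-10: |R|=0.1111
x=-100: |R|=0.2346
θ=4/5≥1/2 ⇒ |1+1/5x|<|1−4/5x| ∀x<0 ⇒ stable on all of ℝ⁻.

(−∞, 0) — no finite endpoint.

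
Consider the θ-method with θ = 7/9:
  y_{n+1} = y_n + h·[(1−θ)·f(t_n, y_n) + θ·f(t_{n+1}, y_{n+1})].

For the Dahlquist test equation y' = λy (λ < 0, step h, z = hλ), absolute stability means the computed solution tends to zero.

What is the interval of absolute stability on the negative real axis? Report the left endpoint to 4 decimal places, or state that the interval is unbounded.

interval (−∞, 0).

On y'=λy, z=hλ:
  y_{n+1} = y_n + z·[2/9·y_n + 7/9·y_{n+1}] ⇒ (1 − 7/9z)y_{n+1} = (1 + 2/9z)y_n
  so R(z) = (1 + 2/9z)/(1 − 7/9z).

Find x<0 with |R(x)|<1.
x=-0.95: |R|=0.4537
x=-2: |R|=0.2174
x=-10: |R|=0.1392
x=-100: |R|=0.2694
θ=7/9≥1/2 ⇒ |1+2/9x|<|1−7/9x| ∀x<0 ⇒ unbounded interval.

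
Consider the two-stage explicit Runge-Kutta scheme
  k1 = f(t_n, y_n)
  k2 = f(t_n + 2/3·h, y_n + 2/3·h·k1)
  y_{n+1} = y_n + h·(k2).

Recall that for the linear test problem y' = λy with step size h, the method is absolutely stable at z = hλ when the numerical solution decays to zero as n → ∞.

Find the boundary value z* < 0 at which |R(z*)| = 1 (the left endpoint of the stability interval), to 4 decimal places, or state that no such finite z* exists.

Test eqn y'=λy, z=hλ:
  k1=λy_n ⇒ h·k1=z·y_n;  k2=λ(1+2/3z)y_n ⇒ h·k2=z(1+2/3z)y_n
  y_{n+1}/y_n = 1 + z(1+2/3z) = 1 + z + 2/3z²
  Hence R(z) = 1 + z + 2/3z².

Solve |R(x)|<1 on ℝ⁻.
x=-1.35: |R|=0.8650
R=1: x+2/3x²=0 ⇒ x=−3/2=-1.5000; min R=1−1/(4·2/3)=0.6250>−1
Confirm numerically:
  x=-1.396: |R|=0.90321 <1
  x=-0.969: |R|=0.65697 <1
  x=-0.741: |R|=0.62505 <1
  x=-2.008: |R|=1.68004 >1
  x=-1.782: |R|=1.33502 >1
Interval (-1.5000, 0).

z* = -1.5000.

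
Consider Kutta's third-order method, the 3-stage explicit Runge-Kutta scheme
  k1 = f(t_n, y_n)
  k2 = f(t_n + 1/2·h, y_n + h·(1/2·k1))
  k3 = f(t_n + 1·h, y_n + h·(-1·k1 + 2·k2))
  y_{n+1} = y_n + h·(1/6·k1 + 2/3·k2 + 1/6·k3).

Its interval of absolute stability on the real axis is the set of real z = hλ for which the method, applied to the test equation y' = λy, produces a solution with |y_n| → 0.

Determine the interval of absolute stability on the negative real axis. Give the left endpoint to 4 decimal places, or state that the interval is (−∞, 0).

(-2.5127, 0).

Test eqn y'=λy, z=hλ:
  order 3, 3-stage ⇒ R(z)=1+z+z^2/2+z^3/6
  (e.g. R(-0.83)=0.41915, |R|=0.41915)

Boundary: |R(x)|=1, x<0.
x=-0.83: |R|=0.4192
|R(-2.89)|=1.7369 |R(-2.23)|=0.5918 |R(-1.51)|=0.0562
Bisect:
  x_lo=-3.4106 |R|=3.2066  x_hi=-0.1881 |R|=0.8285
  mid=-1.79933 |R|=0.15145 →hi
  mid=-2.60496 |R|=1.15818 →lo
  mid=-2.20215 |R|=0.55729 →hi
  mid=-2.40355 |R|=0.82927 →hi
  mid=-2.50426 |R|=0.98610 →hi
  mid=-2.55461 |R|=1.07017 →lo
  mid=-2.52943 |R|=1.02765 →lo
  ...
  [-2.51291,-2.51271] ⇒ x*=-2.5127
Interval (-2.5127, 0).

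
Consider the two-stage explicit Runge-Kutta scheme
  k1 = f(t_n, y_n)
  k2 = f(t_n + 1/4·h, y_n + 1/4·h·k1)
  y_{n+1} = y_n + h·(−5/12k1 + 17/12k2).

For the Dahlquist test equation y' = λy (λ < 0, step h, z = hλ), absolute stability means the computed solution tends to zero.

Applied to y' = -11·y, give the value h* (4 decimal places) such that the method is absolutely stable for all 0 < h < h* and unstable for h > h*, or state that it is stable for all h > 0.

(-2.8235,0); λ=-11 ⇒ h* = (48/17)/11 = 0.2567.

With y'=λy (z=hλ):
  k1=λy_n ⇒ h·k1=z·y_n;  k2=λ(1+1/4z)y_n ⇒ h·k2=z(1+1/4z)y_n
  y_{n+1}/y_n = 1 − 5/12z + 17/12z(1+1/4z) = 1 + z + 17/48z²
  R(z) = 1 + z + 17/48z².

Need |R(x)|<1, x<0.
x=-1.03: |R|=0.3457
R=1: x+17/48x²=0 ⇒ x=−48/17=-2.8235; min R=1−1/(4·17/48)=0.2941>−1
Confirm numerically:
  x=-2.638: |R|=0.82666 <1
  x=-2.522: |R|=0.73067 <1
  x=-2.337: |R|=0.59731 <1
  x=-2.095: |R|=0.45945 <1
  x=-3.256: |R|=1.49871 >1
  x=-2.982: |R|=1.16736 >1
  x=-2.887: |R|=1.06490 >1
Stable set (-2.8235, 0).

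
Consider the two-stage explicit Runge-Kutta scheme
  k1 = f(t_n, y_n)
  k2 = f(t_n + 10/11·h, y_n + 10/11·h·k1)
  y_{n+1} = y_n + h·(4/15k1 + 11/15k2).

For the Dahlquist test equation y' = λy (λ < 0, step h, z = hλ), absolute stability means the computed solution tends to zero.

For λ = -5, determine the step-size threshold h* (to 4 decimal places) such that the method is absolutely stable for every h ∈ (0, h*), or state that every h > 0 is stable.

Set f=λy, z=hλ:
  k1=λy_n ⇒ h·k1=z·y_n;  k2=λ(1+10/11z)y_n ⇒ h·k2=z(1+10/11z)y_n
  y_{n+1}/y_n = 1 + 4/15z + 11/15z(1+10/11z) = 1 + z + 2/3z²
  ⇒ R(z) = 1 + z + 2/3z².

Boundary: |R(x)|=1, x<0.
x=-0.74: |R|=0.6251
R=1: x+2/3x²=0 ⇒ x=−3/2=-1.5000; min R=1−1/(4·2/3)=0.6250>−1
Confirm numerically:
  x=-1.256: |R|=0.79569 <1
  x=-1.206: |R|=0.76362 <1
  x=-1.131: |R|=0.72177 <1
  x=-0.722: |R|=0.62552 <1
  x=-1.968: |R|=1.61402 >1
  x=-1.750: |R|=1.29167 >1
Interval (-1.5000, 0).

(-1.5000,0); λ=-5 ⇒ h* = (3/2)/5 = 0.3000.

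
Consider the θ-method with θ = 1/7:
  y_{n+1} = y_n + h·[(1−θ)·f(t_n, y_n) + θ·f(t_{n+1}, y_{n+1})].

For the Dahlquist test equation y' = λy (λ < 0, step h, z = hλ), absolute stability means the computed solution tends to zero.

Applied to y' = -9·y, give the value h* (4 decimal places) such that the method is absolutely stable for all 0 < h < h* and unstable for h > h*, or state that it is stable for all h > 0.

Test eqn y'=λy, z=hλ:
  y_{n+1} = y_n + z·[6/7·y_n + 1/7·y_{n+1}] ⇒ (1 − 1/7z)y_{n+1} = (1 + 6/7z)y_n
  R(z) = (1 + 6/7z)/(1 − 1/7z).

Boundary: |R(x)|=1, x<0.
x=-0.3: |R|=0.7123
R=−1: 1+6/7x = −1+1/7x ⇒ -5/7x=2 ⇒ x=2/(-5/7)=-2.8000
Confirm numerically:
  x=-2.500: |R|=0.84211 <1
  x=-1.255: |R|=0.06420 <1
  x=-1.164: |R|=0.00196 <1
  x=-3.268: |R|=1.22789 >1
  x=-2.870: |R|=1.03546 >1
Interval (-2.8000, 0).

(-2.8000,0); λ=-9 ⇒ h* = (14/5)/9 = 0.3111.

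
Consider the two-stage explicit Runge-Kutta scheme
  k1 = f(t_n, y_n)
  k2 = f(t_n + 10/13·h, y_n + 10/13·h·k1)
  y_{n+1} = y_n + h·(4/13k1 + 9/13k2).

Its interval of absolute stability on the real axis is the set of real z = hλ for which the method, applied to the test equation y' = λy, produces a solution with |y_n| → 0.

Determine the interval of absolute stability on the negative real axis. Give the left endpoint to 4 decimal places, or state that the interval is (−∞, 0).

(-1.8778, 0).

On y'=λy, z=hλ:
  k1=λy_n ⇒ h·k1=z·y_n;  k2=λ(1+10/13z)y_n ⇒ h·k2=z(1+10/13z)y_n
  y_{n+1}/y_n = 1 + 4/13z + 9/13z(1+10/13z) = 1 + z + 90/169z²
  ⇒ R(z) = 1 + z + 90/169z².

Find x<0 with |R(x)|<1.
x=-1.5: |R|=0.6982
R=1: x+90/169x²=0 ⇒ x=−169/90=-1.8778; min R=1−1/(4·90/169)=0.5306>−1
Confirm numerically:
  x=-1.630: |R|=0.78492 <1
  x=-1.565: |R|=0.73932 <1
  x=-1.387: |R|=0.63749 <1
  x=-1.297: |R|=0.59885 <1
  x=-2.041: |R|=1.17741 >1
  x=-2.015: |R|=1.14725 >1
Stable set (-1.8778, 0).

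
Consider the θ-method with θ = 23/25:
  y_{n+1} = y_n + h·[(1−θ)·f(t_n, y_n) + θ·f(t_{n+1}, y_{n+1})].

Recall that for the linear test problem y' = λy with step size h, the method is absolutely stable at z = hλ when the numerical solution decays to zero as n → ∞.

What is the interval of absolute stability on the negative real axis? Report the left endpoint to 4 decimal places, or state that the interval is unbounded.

interval (−∞, 0).

With y'=λy (z=hλ):
  y_{n+1} = y_n + z·[2/25·y_n + 23/25·y_{n+1}] ⇒ (1 − 23/25z)y_{n+1} = (1 + 2/25z)y_n
  so R(z) = (1 + 2/25z)/(1 − 23/25z).

Boundary: |R(x)|=1, x<0.
x=-0.49: |R|=0.6623
x=-2: |R|=0.2958
x=-10: |R|=0.0196
x=-100: |R|=0.0753
θ=23/25≥1/2 ⇒ |1+2/25x|<|1−23/25x| ∀x<0 ⇒ interval (−∞,0).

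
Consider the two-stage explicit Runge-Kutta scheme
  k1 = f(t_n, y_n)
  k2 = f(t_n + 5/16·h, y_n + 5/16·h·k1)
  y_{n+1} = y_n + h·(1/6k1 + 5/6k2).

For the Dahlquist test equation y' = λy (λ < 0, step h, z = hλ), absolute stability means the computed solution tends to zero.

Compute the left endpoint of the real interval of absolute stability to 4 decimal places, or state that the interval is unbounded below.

z* = -3.8400.

On y'=λy, z=hλ:
  k1=λy_n ⇒ h·k1=z·y_n;  k2=λ(1+5/16z)y_n ⇒ h·k2=z(1+5/16z)y_n
  y_{n+1}/y_n = 1 + 1/6z + 5/6z(1+5/16z) = 1 + z + 25/96z²
  so R(z) = 1 + z + 25/96z².

Need |R(x)|<1, x<0.
x=-0.8: |R|=0.3667
R=1: x+25/96x²=0 ⇒ x=−96/25=-3.8400; min R=1−1/(4·25/96)=0.0400>−1
Confirm numerically:
  x=-2.215: |R|=0.06266 <1
  x=-2.146: |R|=0.05330 <1
  x=-1.775: |R|=0.04548 <1
  x=-4.126: |R|=1.30730 >1
  x=-3.868: |R|=1.02820 >1
  x=-3.862: |R|=1.02213 >1
So |R|<1 on (-3.8400, 0).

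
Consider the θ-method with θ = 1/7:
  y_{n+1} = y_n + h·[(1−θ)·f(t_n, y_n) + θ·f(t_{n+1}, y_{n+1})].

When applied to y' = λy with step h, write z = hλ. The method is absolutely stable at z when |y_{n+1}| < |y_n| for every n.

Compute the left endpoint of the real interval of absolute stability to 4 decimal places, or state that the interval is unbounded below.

Set f=λy, z=hλ:
  y_{n+1} = y_n + z·[6/7·y_n + 1/7·y_{n+1}] ⇒ (1 − 1/7z)y_{n+1} = (1 + 6/7z)y_n
  so R(z) = (1 + 6/7z)/(1 − 1/7z).

Boundary: |R(x)|=1, x<0.
x=-0.44: |R|=0.5860
R=−1: 1+6/7x = −1+1/7x ⇒ -5/7x=2 ⇒ x=2/(-5/7)=-2.8000
Confirm numerically:
  x=-2.060: |R|=0.59161 <1
  x=-1.832: |R|=0.45199 <1
  x=-1.178: |R|=0.00831 <1
  x=-3.089: |R|=1.14323 >1
  x=-3.083: |R|=1.14034 >1
Interval (-2.8000, 0).

z* = -2.8000.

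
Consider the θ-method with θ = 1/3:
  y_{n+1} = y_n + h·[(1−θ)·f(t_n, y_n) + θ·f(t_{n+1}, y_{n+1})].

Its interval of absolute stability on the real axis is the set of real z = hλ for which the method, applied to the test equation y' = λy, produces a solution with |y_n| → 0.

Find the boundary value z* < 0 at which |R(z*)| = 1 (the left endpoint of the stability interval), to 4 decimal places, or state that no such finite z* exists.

left endpoint -6.0000.

Test eqn y'=λy, z=hλ:
  y_{n+1} = y_n + z·[2/3·y_n + 1/3·y_{n+1}] ⇒ (1 − 1/3z)y_{n+1} = (1 + 2/3z)y_n
  so R(z) = (1 + 2/3z)/(1 − 1/3z).

Boundary: |R(x)|=1, x<0.
x=-0.72: |R|=0.4194
R=−1: 1+2/3x = −1+1/3x ⇒ -1/3x=2 ⇒ x=2/(-1/3)=-6.0000
Confirm numerically:
  x=-5.225: |R|=0.90578 <1
  x=-4.293: |R|=0.76594 <1
  x=-4.220: |R|=0.75346 <1
  x=-3.908: |R|=0.69716 <1
  x=-6.041: |R|=1.00453 >1
  x=-6.023: |R|=1.00255 >1
So |R|<1 on (-6.0000, 0).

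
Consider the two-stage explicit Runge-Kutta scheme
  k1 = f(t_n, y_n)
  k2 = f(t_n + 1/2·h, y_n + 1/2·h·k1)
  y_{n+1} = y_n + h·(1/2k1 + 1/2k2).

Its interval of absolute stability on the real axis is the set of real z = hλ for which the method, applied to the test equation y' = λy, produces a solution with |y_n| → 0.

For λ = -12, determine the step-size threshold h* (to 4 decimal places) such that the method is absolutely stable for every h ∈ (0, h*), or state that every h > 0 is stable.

Set f=λy, z=hλ:
  k1=λy_n ⇒ h·k1=z·y_n;  k2=λ(1+1/2z)y_n ⇒ h·k2=z(1+1/2z)y_n
  y_{n+1}/y_n = 1 + 1/2z + 1/2z(1+1/2z) = 1 + z + 1/4z²
  so R(z) = 1 + z + 1/4z².

Boundary: |R(x)|=1, x<0.
x=-1.29: |R|=0.1260
R=1: x+1/4x²=0 ⇒ x=−4=-4.0000; min R=1−1/(4·1/4)=0.0000>−1
Confirm numerically:
  x=-2.768: |R|=0.14746 <1
  x=-2.407: |R|=0.04141 <1
  x=-2.205: |R|=0.01051 <1
  x=-4.595: |R|=1.68351 >1
  x=-4.584: |R|=1.66926 >1
  x=-4.242: |R|=1.25664 >1
Stable set (-4.0000, 0).

(-4.0000,0); λ=-12 ⇒ h* = (4)/12 = 0.3333.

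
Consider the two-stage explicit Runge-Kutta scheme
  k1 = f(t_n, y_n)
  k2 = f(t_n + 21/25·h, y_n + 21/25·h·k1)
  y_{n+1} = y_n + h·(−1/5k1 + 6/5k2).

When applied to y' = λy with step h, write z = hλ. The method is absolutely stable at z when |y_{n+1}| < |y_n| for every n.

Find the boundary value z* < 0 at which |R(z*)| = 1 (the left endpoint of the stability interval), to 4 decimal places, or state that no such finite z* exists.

With y'=λy (z=hλ):
  k1=λy_n ⇒ h·k1=z·y_n;  k2=λ(1+21/25z)y_n ⇒ h·k2=z(1+21/25z)y_n
  y_{n+1}/y_n = 1 − 1/5z + 6/5z(1+21/25z) = 1 + z + 126/125z²
  Hence R(z) = 1 + z + 126/125z².

Solve |R(x)|<1 on ℝ⁻.
x=-1.49: |R|=1.7479
R=1: x+126/125x²=0 ⇒ x=−125/126=-0.9921; min R=1−1/(4·126/125)=0.7520>−1
Confirm numerically:
  x=-0.903: |R|=0.91893 <1
  x=-0.827: |R|=0.86240 <1
  x=-0.536: |R|=0.75359 <1
  x=-0.534: |R|=0.75344 <1
  x=-1.516: |R|=1.80064 >1
  x=-1.466: |R|=1.70035 >1
  x=-1.094: |R|=1.11241 >1
Interval (-0.9921, 0).

z* = -0.9921.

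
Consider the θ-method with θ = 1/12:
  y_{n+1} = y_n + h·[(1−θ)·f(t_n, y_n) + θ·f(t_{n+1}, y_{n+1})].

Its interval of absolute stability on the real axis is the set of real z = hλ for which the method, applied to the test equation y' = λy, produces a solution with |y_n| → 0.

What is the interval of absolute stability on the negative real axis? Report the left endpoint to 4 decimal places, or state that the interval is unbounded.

(-2.4000, 0).

Set f=λy, z=hλ:
  y_{n+1} = y_n + z·[11/12·y_n + 1/12·y_{n+1}] ⇒ (1 − 1/12z)y_{n+1} = (1 + 11/12z)y_n
  ⇒ R(z) = (1 + 11/12z)/(1 − 1/12z).

Find x<0 with |R(x)|<1.
x=-1.03: |R|=0.0514
R=−1: 1+11/12x = −1+1/12x ⇒ -5/6x=2 ⇒ x=2/(-5/6)=-2.4000
Confirm numerically:
  x=-1.991: |R|=0.70767 <1
  x=-1.979: |R|=0.69883 <1
  x=-1.767: |R|=0.54020 <1
  x=-1.589: |R|=0.40319 <1
  x=-2.719: |R|=1.21673 >1
  x=-2.554: |R|=1.10581 >1
So |R|<1 on (-2.4000, 0).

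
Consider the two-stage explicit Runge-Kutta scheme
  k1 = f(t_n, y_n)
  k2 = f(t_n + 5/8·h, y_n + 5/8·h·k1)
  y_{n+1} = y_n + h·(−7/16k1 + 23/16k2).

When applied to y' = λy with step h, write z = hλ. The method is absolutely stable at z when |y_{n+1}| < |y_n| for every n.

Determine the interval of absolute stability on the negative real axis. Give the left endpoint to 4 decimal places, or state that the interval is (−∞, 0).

(-1.1130, 0).

Set f=λy, z=hλ:
  k1=λy_n ⇒ h·k1=z·y_n;  k2=λ(1+5/8z)y_n ⇒ h·k2=z(1+5/8z)y_n
  y_{n+1}/y_n = 1 − 7/16z + 23/16z(1+5/8z) = 1 + z + 115/128z²
  Hence R(z) = 1 + z + 115/128z².

Need |R(x)|<1, x<0.
x=-1.62: |R|=1.7379
R=1: x+115/128x²=0 ⇒ x=−128/115=-1.1130; min R=1−1/(4·115/128)=0.7217>−1
Confirm numerically:
  x=-0.900: |R|=0.82773 <1
  x=-0.666: |R|=0.73251 <1
  x=-0.495: |R|=0.72514 <1
  x=-1.533: |R|=1.57841 >1
  x=-1.221: |R|=1.11843 >1
  x=-1.183: |R|=1.07435 >1
Stable set (-1.1130, 0).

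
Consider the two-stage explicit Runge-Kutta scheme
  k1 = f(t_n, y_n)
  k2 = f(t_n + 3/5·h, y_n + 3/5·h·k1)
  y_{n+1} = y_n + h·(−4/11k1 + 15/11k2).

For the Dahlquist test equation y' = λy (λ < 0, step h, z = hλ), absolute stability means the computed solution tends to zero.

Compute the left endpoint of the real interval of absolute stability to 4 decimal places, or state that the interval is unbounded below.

On y'=λy, z=hλ:
  k1=λy_n ⇒ h·k1=z·y_n;  k2=λ(1+3/5z)y_n ⇒ h·k2=z(1+3/5z)y_n
  y_{n+1}/y_n = 1 − 4/11z + 15/11z(1+3/5z) = 1 + z + 9/11z²
  so R(z) = 1 + z + 9/11z².

Boundary: |R(x)|=1, x<0.
x=-1.73: |R|=1.7187
R=1: x+9/11x²=0 ⇒ x=−11/9=-1.2222; min R=1−1/(4·9/11)=0.6944>−1
Confirm numerically:
  x=-1.048: |R|=0.85061 <1
  x=-0.908: |R|=0.76656 <1
  x=-0.838: |R|=0.73656 <1
  x=-1.562: |R|=1.43424 >1
  x=-1.528: |R|=1.38228 >1
  x=-1.481: |R|=1.31357 >1
Stable set (-1.2222, 0).

z* = -1.2222.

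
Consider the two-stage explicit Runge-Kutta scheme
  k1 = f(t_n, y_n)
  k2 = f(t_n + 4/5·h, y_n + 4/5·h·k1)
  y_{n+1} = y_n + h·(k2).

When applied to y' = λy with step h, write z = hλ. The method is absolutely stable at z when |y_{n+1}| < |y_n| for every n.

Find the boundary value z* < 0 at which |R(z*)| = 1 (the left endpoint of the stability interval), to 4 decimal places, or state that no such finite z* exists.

Test eqn y'=λy, z=hλ:
  k1=λy_n ⇒ h·k1=z·y_n;  k2=λ(1+4/5z)y_n ⇒ h·k2=z(1+4/5z)y_n
  y_{n+1}/y_n = 1 + z(1+4/5z) = 1 + z + 4/5z²
  R(z) = 1 + z + 4/5z².

Find x<0 with |R(x)|<1.
x=-0.45: |R|=0.7120
R=1: x+4/5x²=0 ⇒ x=−5/4=-1.2500; min R=1−1/(4·4/5)=0.6875>−1
Confirm numerically:
  x=-1.147: |R|=0.90549 <1
  x=-0.595: |R|=0.68822 <1
  x=-0.516: |R|=0.69700 <1
  x=-1.527: |R|=1.33838 >1
  x=-1.430: |R|=1.20592 >1
Interval (-1.2500, 0).

left endpoint -1.2500.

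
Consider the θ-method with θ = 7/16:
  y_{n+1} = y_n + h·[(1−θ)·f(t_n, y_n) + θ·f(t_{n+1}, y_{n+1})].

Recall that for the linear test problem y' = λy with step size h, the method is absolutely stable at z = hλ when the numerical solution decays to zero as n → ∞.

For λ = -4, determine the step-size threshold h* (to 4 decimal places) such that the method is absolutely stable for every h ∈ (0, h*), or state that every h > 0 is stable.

Test eqn y'=λy, z=hλ:
  y_{n+1} = y_n + z·[9/16·y_n + 7/16·y_{n+1}] ⇒ (1 − 7/16z)y_{n+1} = (1 + 9/16z)y_n
  so R(z) = (1 + 9/16z)/(1 − 7/16z).

Boundary: |R(x)|=1, x<0.
x=-0.5: |R|=0.5897
R=−1: 1+9/16x = −1+7/16x ⇒ -1/8x=2 ⇒ x=2/(-1/8)=-16.0000
Confirm numerically:
  x=-12.417: |R|=0.93037 <1
  x=-11.999: |R|=0.91997 <1
  x=-7.078: |R|=0.72776 <1
  x=-16.521: |R|=1.00792 >1
  x=-16.161: |R|=1.00249 >1
So |R|<1 on (-16.0000, 0).

(-16.0000,0); λ=-4 ⇒ h* = (16)/4 = 4.0000.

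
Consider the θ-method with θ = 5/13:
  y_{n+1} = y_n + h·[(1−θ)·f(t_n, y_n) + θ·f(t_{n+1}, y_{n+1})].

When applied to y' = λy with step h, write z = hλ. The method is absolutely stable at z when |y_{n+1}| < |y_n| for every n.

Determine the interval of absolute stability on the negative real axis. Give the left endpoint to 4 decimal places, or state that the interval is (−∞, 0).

Set f=λy, z=hλ:
  y_{n+1} = y_n + z·[8/13·y_n + 5/13·y_{n+1}] ⇒ (1 − 5/13z)y_{n+1} = (1 + 8/13z)y_n
  R(z) = (1 + 8/13z)/(1 − 5/13z).

Need |R(x)|<1, x<0.
x=-1.25: |R|=0.1558
R=−1: 1+8/13x = −1+5/13x ⇒ -3/13x=2 ⇒ x=2/(-3/13)=-8.6667
Confirm numerically:
  x=-7.247: |R|=0.91350 <1
  x=-4.571: |R|=0.65731 <1
  x=-3.746: |R|=0.53476 <1
  x=-9.123: |R|=1.02336 >1
  x=-9.008: |R|=1.01764 >1
  x=-8.910: |R|=1.01268 >1
So |R|<1 on (-8.6667, 0).

(-8.6667, 0).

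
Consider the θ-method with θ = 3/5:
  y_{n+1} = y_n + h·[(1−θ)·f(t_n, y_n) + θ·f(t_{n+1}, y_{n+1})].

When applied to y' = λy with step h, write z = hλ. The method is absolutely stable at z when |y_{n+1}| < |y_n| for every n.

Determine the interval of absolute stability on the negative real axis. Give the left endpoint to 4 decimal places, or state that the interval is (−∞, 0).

(−∞, 0) — no finite endpoint.

With y'=λy (z=hλ):
  y_{n+1} = y_n + z·[2/5·y_n + 3/5·y_{n+1}] ⇒ (1 − 3/5z)y_{n+1} = (1 + 2/5z)y_n
  R(z) = (1 + 2/5z)/(1 − 3/5z).

Find x<0 with |R(x)|<1.
x=-1.42: |R|=0.2333
x=-2: |R|=0.0909
x=-10: |R|=0.4286
x=-100: |R|=0.6393
θ=3/5≥1/2 ⇒ |1+2/5x|<|1−3/5x| ∀x<0 ⇒ interval (−∞,0).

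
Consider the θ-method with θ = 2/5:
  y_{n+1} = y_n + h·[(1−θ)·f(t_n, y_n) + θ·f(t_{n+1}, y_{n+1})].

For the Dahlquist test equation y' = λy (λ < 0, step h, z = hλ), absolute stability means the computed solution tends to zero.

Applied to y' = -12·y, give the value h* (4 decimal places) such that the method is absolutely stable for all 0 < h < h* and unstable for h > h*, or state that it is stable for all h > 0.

Set f=λy, z=hλ:
  y_{n+1} = y_n + z·[3/5·y_n + 2/5·y_{n+1}] ⇒ (1 − 2/5z)y_{n+1} = (1 + 3/5z)y_n
  ⇒ R(z) = (1 + 3/5z)/(1 − 2/5z).

Need |R(x)|<1, x<0.
x=-0.6: |R|=0.5161
R=−1: 1+3/5x = −1+2/5x ⇒ -1/5x=2 ⇒ x=2/(-1/5)=-10.0000
Confirm numerically:
  x=-6.476: |R|=0.80370 <1
  x=-5.006: |R|=0.66733 <1
  x=-4.737: |R|=0.63638 <1
  x=-10.288: |R|=1.01126 >1
  x=-10.023: |R|=1.00092 >1
Stable set (-10.0000, 0).

(-10.0000,0); λ=-12 ⇒ h* = (10)/12 = 0.8333.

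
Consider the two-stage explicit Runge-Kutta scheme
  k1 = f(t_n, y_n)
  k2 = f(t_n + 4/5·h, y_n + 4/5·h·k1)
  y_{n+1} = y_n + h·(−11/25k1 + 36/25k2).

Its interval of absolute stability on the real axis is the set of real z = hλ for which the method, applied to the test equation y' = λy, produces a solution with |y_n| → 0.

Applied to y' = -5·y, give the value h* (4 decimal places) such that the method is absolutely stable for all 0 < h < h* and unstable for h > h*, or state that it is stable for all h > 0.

(-0.8681,0); λ=-5 ⇒ h* = (125/144)/5 = 0.1736.

With y'=λy (z=hλ):
  k1=λy_n ⇒ h·k1=z·y_n;  k2=λ(1+4/5z)y_n ⇒ h·k2=z(1+4/5z)y_n
  y_{n+1}/y_n = 1 − 11/25z + 36/25z(1+4/5z) = 1 + z + 144/125z²
  R(z) = 1 + z + 144/125z².

Find x<0 with |R(x)|<1.
x=-0.61: |R|=0.8187
R=1: x+144/125x²=0 ⇒ x=−125/144=-0.8681; min R=1−1/(4·144/125)=0.7830>−1
Confirm numerically:
  x=-0.740: |R|=0.89084 <1
  x=-0.564: |R|=0.80245 <1
  x=-0.557: |R|=0.80041 <1
  x=-0.517: |R|=0.79092 <1
  x=-1.283: |R|=1.61329 >1
  x=-1.202: |R|=1.46241 >1
  x=-1.107: |R|=1.30472 >1
Interval (-0.8681, 0).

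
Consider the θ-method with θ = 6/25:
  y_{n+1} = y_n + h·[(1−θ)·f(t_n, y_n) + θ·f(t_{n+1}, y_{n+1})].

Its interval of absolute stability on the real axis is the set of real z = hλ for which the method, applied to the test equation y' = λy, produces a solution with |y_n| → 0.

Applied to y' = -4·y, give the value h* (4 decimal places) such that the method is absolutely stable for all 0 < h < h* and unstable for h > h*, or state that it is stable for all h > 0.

On y'=λy, z=hλ:
  y_{n+1} = y_n + z·[19/25·y_n + 6/25·y_{n+1}] ⇒ (1 − 6/25z)y_{n+1} = (1 + 19/25z)y_n
  R(z) = (1 + 19/25z)/(1 − 6/25z).

Boundary: |R(x)|=1, x<0.
x=-1.28: |R|=0.0208
R=−1: 1+19/25x = −1+6/25x ⇒ -13/25x=2 ⇒ x=2/(-13/25)=-3.8462
Confirm numerically:
  x=-2.423: |R|=0.53207 <1
  x=-2.342: |R|=0.49928 <1
  x=-1.613: |R|=0.16284 <1
  x=-4.357: |R|=1.12985 >1
  x=-4.116: |R|=1.07059 >1
  x=-4.076: |R|=1.06042 >1
Interval (-3.8462, 0).

(-3.8462,0); λ=-4 ⇒ h* = (50/13)/4 = 0.9615.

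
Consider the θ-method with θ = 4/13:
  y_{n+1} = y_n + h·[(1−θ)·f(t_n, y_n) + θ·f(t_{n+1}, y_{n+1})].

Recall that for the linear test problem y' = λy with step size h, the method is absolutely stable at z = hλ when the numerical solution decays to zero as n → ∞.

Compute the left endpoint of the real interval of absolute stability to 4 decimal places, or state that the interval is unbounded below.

left endpoint -5.2000.

On y'=λy, z=hλ:
  y_{n+1} = y_n + z·[9/13·y_n + 4/13·y_{n+1}] ⇒ (1 − 4/13z)y_{n+1} = (1 + 9/13z)y_n
  Hence R(z) = (1 + 9/13z)/(1 − 4/13z).

Need |R(x)|<1, x<0.
x=-1.6: |R|=0.0722
R=−1: 1+9/13x = −1+4/13x ⇒ -5/13x=2 ⇒ x=2/(-5/13)=-5.2000
Confirm numerically:
  x=-4.185: |R|=0.82935 <1
  x=-3.975: |R|=0.78806 <1
  x=-3.970: |R|=0.78705 <1
  x=-2.626: |R|=0.45243 <1
  x=-5.442: |R|=1.03480 >1
  x=-5.335: |R|=1.01966 >1
Interval (-5.2000, 0).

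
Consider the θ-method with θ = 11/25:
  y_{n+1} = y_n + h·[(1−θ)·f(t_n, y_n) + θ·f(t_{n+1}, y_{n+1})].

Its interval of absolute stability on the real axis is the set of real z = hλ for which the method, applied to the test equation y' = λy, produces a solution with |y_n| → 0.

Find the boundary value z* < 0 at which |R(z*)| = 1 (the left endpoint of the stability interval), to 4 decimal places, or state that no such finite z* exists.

left endpoint -16.6667.

On y'=λy, z=hλ:
  y_{n+1} = y_n + z·[14/25·y_n + 11/25·y_{n+1}] ⇒ (1 − 11/25z)y_{n+1} = (1 + 14/25z)y_n
  R(z) = (1 + 14/25z)/(1 − 11/25z).

Find x<0 with |R(x)|<1.
x=-1.05: |R|=0.2818
R=−1: 1+14/25x = −1+11/25x ⇒ -3/25x=2 ⇒ x=2/(-3/25)=-16.6667
Confirm numerically:
  x=-14.701: |R|=0.96842 <1
  x=-14.593: |R|=0.96647 <1
  x=-14.132: |R|=0.95786 <1
  x=-17.194: |R|=1.00739 >1
  x=-17.102: |R|=1.00613 >1
Interval (-16.6667, 0).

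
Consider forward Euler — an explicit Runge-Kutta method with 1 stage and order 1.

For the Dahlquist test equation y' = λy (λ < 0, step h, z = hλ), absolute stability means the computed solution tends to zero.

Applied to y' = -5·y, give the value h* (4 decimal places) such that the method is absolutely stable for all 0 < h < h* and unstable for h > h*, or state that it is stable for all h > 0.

(-2.0000,0); λ=-5 ⇒ h* = 0.4000.

With y'=λy (z=hλ):
  order 1, 1-stage ⇒ R(z)=1+z
  (e.g. R(-1.67)=-0.67000, |R|=0.67000)

Solve |R(x)|<1 on ℝ⁻.
x=-1.67: |R|=0.6700
|R(-2.29)|=1.2900 |R(-1.79)|=0.7900 |R(-1.42)|=0.4200
Bisect:
  x_lo=-2.3077 |R|=1.3077  x_hi=-0.3789 |R|=0.6211
  mid=-1.34329 |R|=0.34329 →hi
  mid=-1.82548 |R|=0.82548 →hi
  mid=-2.06657 |R|=1.06657 →lo
  mid=-1.94602 |R|=0.94602 →hi
  mid=-2.00630 |R|=1.00630 →lo
  mid=-1.97616 |R|=0.97616 →hi
  mid=-1.99123 |R|=0.99123 →hi
  mid=-1.99876 |R|=0.99876 →hi
  ...
  [-2.00006,-1.99994] ⇒ x*=-2.0000
So |R|<1 on (-2.0000, 0).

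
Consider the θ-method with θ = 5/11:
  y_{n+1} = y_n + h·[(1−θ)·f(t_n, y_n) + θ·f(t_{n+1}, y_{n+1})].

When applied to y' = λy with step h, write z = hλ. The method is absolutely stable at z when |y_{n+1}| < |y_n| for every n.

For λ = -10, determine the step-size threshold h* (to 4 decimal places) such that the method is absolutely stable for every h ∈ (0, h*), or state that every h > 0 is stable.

On y'=λy, z=hλ:
  y_{n+1} = y_n + z·[6/11·y_n + 5/11·y_{n+1}] ⇒ (1 − 5/11z)y_{n+1} = (1 + 6/11z)y_n
  so R(z) = (1 + 6/11z)/(1 − 5/11z).

Find x<0 with |R(x)|<1.
x=-1.18: |R|=0.2320
R=−1: 1+6/11x = −1+5/11x ⇒ -1/11x=2 ⇒ x=2/(-1/11)=-22.0000
Confirm numerically:
  x=-21.231: |R|=0.99344 <1
  x=-18.843: |R|=0.96999 <1
  x=-15.929: |R|=0.93302 <1
  x=-8.883: |R|=0.76330 <1
  x=-22.446: |R|=1.00362 >1
  x=-22.258: |R|=1.00211 >1
So |R|<1 on (-22.0000, 0).

(-22.0000,0); λ=-10 ⇒ h* = (22)/10 = 2.2000.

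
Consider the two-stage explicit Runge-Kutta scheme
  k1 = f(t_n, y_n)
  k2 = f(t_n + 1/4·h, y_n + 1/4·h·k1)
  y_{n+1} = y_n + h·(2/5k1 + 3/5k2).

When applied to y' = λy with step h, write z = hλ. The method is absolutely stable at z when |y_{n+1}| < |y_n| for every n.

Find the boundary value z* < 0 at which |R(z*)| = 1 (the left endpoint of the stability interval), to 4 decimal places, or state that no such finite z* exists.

Set f=λy, z=hλ:
  k1=λy_n ⇒ h·k1=z·y_n;  k2=λ(1+1/4z)y_n ⇒ h·k2=z(1+1/4z)y_n
  y_{n+1}/y_n = 1 + 2/5z + 3/5z(1+1/4z) = 1 + z + 3/20z²
  Hence R(z) = 1 + z + 3/20z².

Boundary: |R(x)|=1, x<0.
x=-1.7: |R|=0.2665
R=1: x+3/20x²=0 ⇒ x=−20/3=-6.6667; min R=1−1/(4·3/20)=-0.6667>−1
Confirm numerically:
  x=-6.638: |R|=0.97146 <1
  x=-4.364: |R|=0.50733 <1
  x=-3.535: |R|=0.66057 <1
  x=-7.206: |R|=1.58297 >1
  x=-7.091: |R|=1.45134 >1
Stable set (-6.6667, 0).

left endpoint -6.6667.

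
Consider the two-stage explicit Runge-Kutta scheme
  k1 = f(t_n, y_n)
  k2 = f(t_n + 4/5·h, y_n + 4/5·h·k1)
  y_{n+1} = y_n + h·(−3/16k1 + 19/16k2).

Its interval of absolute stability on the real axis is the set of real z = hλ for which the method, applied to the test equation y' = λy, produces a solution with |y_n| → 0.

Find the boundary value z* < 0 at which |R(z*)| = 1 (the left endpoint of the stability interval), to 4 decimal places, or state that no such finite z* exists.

On y'=λy, z=hλ:
  k1=λy_n ⇒ h·k1=z·y_n;  k2=λ(1+4/5z)y_n ⇒ h·k2=z(1+4/5z)y_n
  y_{n+1}/y_n = 1 − 3/16z + 19/16z(1+4/5z) = 1 + z + 19/20z²
  ⇒ R(z) = 1 + z + 19/20z².

Solve |R(x)|<1 on ℝ⁻.
x=-1.53: |R|=1.6939
R=1: x+19/20x²=0 ⇒ x=−20/19=-1.0526; min R=1−1/(4·19/20)=0.7368>−1
Confirm numerically:
  x=-0.877: |R|=0.85367 <1
  x=-0.821: |R|=0.81934 <1
  x=-0.596: |R|=0.74146 <1
  x=-0.436: |R|=0.74459 <1
  x=-1.589: |R|=1.80967 >1
  x=-1.580: |R|=1.79158 >1
  x=-1.097: |R|=1.04624 >1
So |R|<1 on (-1.0526, 0).

z* = -1.0526.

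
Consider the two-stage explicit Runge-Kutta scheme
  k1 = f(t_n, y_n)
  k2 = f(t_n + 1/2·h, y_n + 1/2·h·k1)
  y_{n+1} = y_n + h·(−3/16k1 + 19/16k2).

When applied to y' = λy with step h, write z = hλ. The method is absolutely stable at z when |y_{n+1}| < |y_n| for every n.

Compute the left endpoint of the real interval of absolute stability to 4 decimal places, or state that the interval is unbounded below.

z* = -1.6842.

With y'=λy (z=hλ):
  k1=λy_n ⇒ h·k1=z·y_n;  k2=λ(1+1/2z)y_n ⇒ h·k2=z(1+1/2z)y_n
  y_{n+1}/y_n = 1 − 3/16z + 19/16z(1+1/2z) = 1 + z + 19/32z²
  Hence R(z) = 1 + z + 19/32z².

Boundary: |R(x)|=1, x<0.
x=-0.36: |R|=0.7169
R=1: x+19/32x²=0 ⇒ x=−32/19=-1.6842; min R=1−1/(4·19/32)=0.5789>−1
Confirm numerically:
  x=-1.584: |R|=0.90575 <1
  x=-1.552: |R|=0.87817 <1
  x=-1.250: |R|=0.67773 <1
  x=-2.205: |R|=1.68183 >1
  x=-1.885: |R|=1.22473 >1
Stable set (-1.6842, 0).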